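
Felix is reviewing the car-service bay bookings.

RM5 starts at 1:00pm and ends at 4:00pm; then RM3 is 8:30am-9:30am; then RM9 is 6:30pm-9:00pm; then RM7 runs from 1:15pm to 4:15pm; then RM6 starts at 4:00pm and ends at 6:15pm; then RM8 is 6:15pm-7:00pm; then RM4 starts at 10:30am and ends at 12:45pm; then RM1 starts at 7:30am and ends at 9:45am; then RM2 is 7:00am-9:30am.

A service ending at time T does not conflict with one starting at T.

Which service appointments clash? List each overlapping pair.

RM1 & RM2, RM1 & RM3, RM2 & RM3, RM5 & RM7, RM6 & RM7, RM8 & RM9

Two intervals overlap when each starts before the other ends.
Sorted by start: RM2, RM1, RM3, RM4, RM5, RM7, RM6, RM8, RM9.
RM1 starts before RM2 ends → RM2 and RM1 overlap.
RM3 starts before RM2 ends → RM2 and RM3 overlap.
RM4 starts after RM2 ends, so nothing later overlaps RM2 either.
RM3 starts before RM1 ends → RM1 and RM3 overlap.
RM4 starts after RM1 ends, so nothing later overlaps RM1 either.
RM4 starts after RM3 ends, so nothing later overlaps RM3 either.
RM5 starts after RM4 ends, so nothing later overlaps RM4 either.
RM7 starts before RM5 ends → RM5 and RM7 overlap.
RM6 starts exactly when RM5 ends (back-to-back, no overlap), so nothing later overlaps RM5 either.
RM6 starts before RM7 ends → RM7 and RM6 overlap.
RM8 starts after RM7 ends, so nothing later overlaps RM7 either.
RM8 starts exactly when RM6 ends (back-to-back, no overlap), so nothing later overlaps RM6 either.
RM9 starts before RM8 ends → RM8 and RM9 overlap.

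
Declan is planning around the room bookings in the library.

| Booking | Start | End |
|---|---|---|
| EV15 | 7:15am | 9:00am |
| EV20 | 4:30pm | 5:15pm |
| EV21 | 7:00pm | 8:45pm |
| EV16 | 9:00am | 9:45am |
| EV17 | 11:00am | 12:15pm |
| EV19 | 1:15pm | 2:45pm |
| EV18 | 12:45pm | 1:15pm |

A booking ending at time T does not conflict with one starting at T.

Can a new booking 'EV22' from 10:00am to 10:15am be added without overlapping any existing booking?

Yes — the slot is free

EV15: ends 9:00am at or before EV22 starts 10:00am → clear.
EV16: ends 9:45am at or before EV22 starts 10:00am → clear.
EV17: starts 11:00am at or after EV22 ends 10:15am → clear.
EV18: starts 12:45pm at or after EV22 ends 10:15am → clear.
EV19: starts 1:15pm at or after EV22 ends 10:15am → clear.
EV20: starts 4:30pm at or after EV22 ends 10:15am → clear.
EV21: starts 7:00pm at or after EV22 ends 10:15am → clear.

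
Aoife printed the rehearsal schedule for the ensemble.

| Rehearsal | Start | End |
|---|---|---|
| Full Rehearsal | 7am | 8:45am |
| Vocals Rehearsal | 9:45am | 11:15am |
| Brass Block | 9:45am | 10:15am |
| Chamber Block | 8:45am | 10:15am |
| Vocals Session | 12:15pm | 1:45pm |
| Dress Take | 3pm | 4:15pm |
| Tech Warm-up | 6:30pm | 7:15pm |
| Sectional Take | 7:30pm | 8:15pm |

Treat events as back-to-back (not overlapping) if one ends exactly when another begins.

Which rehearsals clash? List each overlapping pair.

Brass Block & Chamber Block, Brass Block & Vocals Rehearsal, Chamber Block & Vocals Rehearsal

Two intervals overlap when each starts before the other ends.
Sorted by start: Full Rehearsal, Chamber Block, Vocals Rehearsal, Brass Block, Vocals Session, Dress Take, Tech Warm-up, Sectional Take.
Chamber Block starts exactly when Full Rehearsal ends (back-to-back, no overlap); Full Rehearsal is clear from here.
Vocals Rehearsal starts before Chamber Block ends → Chamber Block and Vocals Rehearsal overlap.
Brass Block starts before Chamber Block ends → Chamber Block and Brass Block overlap.
Vocals Session starts after Chamber Block ends; Chamber Block is clear from here.
Brass Block starts before Vocals Rehearsal ends → Vocals Rehearsal and Brass Block overlap.
Vocals Session starts after Vocals Rehearsal ends; Vocals Rehearsal is clear from here.
Vocals Session starts after Brass Block ends; Brass Block is clear from here.
Dress Take starts after Vocals Session ends; Vocals Session is clear from here.
Tech Warm-up starts after Dress Take ends; Dress Take is clear from here.
Sectional Take starts after Tech Warm-up ends.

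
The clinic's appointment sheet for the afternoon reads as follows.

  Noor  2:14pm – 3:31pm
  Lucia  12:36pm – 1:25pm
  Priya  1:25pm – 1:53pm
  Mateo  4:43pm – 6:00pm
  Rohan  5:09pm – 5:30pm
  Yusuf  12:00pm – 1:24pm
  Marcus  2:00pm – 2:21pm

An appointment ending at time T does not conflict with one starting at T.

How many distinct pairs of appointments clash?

Sorted by start: Yusuf, Lucia, Priya, Marcus, Noor, Mateo, Rohan.
Lucia starts before Yusuf ends → Yusuf and Lucia overlap.
Priya starts after Yusuf ends; Yusuf is clear from here.
Priya starts exactly when Lucia ends (back-to-back, no overlap); Lucia is clear from here.
Marcus starts after Priya ends; Priya is clear from here.
Noor starts before Marcus ends → Marcus and Noor overlap.
Mateo starts after Marcus ends; Marcus is clear from here.
Mateo starts after Noor ends; Noor is clear from here.
Rohan starts before Mateo ends → Mateo and Rohan overlap.
Overlapping pairs: Lucia & Yusuf, Marcus & Noor, Mateo & Rohan — 3 in total.

3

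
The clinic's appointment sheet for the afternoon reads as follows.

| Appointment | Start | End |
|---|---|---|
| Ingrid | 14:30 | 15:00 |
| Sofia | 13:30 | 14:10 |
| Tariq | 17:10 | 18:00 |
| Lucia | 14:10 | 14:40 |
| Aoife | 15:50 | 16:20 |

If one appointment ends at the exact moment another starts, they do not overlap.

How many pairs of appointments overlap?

1

Two intervals overlap when each starts before the other ends.
Sorted by start: Sofia, Lucia, Ingrid, Aoife, Tariq.
Lucia starts exactly when Sofia ends (back-to-back, no overlap); Sofia is clear from here.
Ingrid starts before Lucia ends → Lucia and Ingrid overlap.
Aoife starts after Lucia ends; Lucia is clear from here.
Aoife starts after Ingrid ends; Ingrid is clear from here.
Tariq starts after Aoife ends.
Overlapping pairs: Ingrid & Lucia — 1 in total.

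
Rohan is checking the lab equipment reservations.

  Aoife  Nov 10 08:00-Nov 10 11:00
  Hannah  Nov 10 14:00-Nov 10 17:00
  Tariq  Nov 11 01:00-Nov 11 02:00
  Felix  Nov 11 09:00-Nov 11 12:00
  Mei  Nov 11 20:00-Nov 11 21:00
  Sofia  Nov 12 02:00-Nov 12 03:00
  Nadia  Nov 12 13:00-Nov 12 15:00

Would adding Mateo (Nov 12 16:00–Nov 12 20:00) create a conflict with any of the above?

No — it doesn't clash with anything

Aoife: ends Nov 10 11:00 at or before Mateo starts Nov 12 16:00 → clear.
Hannah: ends Nov 10 17:00 at or before Mateo starts Nov 12 16:00 → clear.
Tariq: ends Nov 11 02:00 at or before Mateo starts Nov 12 16:00 → clear.
Felix: ends Nov 11 12:00 at or before Mateo starts Nov 12 16:00 → clear.
Mei: ends Nov 11 21:00 at or before Mateo starts Nov 12 16:00 → clear.
Sofia: ends Nov 12 03:00 at or before Mateo starts Nov 12 16:00 → clear.
Nadia: ends Nov 12 15:00 at or before Mateo starts Nov 12 16:00 → clear.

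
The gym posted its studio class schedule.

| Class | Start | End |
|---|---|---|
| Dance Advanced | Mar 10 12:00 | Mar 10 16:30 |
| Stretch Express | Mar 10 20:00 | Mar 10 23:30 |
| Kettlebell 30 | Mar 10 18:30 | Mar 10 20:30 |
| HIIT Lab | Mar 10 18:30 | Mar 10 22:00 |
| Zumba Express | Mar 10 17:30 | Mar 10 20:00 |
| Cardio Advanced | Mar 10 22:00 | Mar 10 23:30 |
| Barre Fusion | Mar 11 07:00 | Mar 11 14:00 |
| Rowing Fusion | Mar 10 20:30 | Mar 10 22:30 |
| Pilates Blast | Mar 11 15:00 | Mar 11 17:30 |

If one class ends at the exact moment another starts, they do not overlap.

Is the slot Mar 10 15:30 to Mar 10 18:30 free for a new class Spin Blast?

No — it overlaps Dance Advanced, Zumba Express

Dance Advanced: starts Mar 10 12:00 before Spin Blast ends Mar 10 18:30, and ends Mar 10 16:30 after Spin Blast starts Mar 10 15:30 → overlap.
Zumba Express: starts Mar 10 17:30 before Spin Blast ends Mar 10 18:30, and ends Mar 10 20:00 after Spin Blast starts Mar 10 15:30 → overlap.
Kettlebell 30: starts Mar 10 18:30 at or after Spin Blast ends Mar 10 18:30 → clear.
HIIT Lab: starts Mar 10 18:30 at or after Spin Blast ends Mar 10 18:30 → clear.
Stretch Express: starts Mar 10 20:00 at or after Spin Blast ends Mar 10 18:30 → clear.
Rowing Fusion: starts Mar 10 20:30 at or after Spin Blast ends Mar 10 18:30 → clear.
Cardio Advanced: starts Mar 10 22:00 at or after Spin Blast ends Mar 10 18:30 → clear.
Barre Fusion: starts Mar 11 07:00 at or after Spin Blast ends Mar 10 18:30 → clear.
Pilates Blast: starts Mar 11 15:00 at or after Spin Blast ends Mar 10 18:30 → clear.
Spin Blast overlaps Dance Advanced, Zumba Express.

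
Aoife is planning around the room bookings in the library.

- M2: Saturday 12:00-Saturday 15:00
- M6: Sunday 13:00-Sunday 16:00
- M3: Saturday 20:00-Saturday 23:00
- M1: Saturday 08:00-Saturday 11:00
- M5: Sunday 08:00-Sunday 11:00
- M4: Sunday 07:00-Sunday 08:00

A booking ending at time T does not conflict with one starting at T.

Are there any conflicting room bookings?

No

Check each pair: they overlap iff neither finishes before the other starts.
Sorted by start: M1, M2, M3, M4, M5, M6.
M2 starts after M1 ends — done with M1.
M3 starts after M2 ends — done with M2.
M4 starts after M3 ends — done with M3.
M5 starts exactly when M4 ends (back-to-back, no overlap) — done with M4.
M6 starts after M5 ends.
Every pair is clear; the schedule has no overlaps.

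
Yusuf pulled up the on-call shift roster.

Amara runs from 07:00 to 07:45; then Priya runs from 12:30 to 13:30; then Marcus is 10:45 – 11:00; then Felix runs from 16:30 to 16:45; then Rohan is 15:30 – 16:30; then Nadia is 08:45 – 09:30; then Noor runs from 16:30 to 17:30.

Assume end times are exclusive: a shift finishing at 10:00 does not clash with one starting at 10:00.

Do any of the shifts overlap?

Yes

Sorted by start: Amara, Nadia, Marcus, Priya, Rohan, Noor, Felix.
Nadia starts after Amara ends; Amara is clear from here.
Marcus starts after Nadia ends; Nadia is clear from here.
Priya starts after Marcus ends; Marcus is clear from here.
Rohan starts after Priya ends; Priya is clear from here.
Noor starts exactly when Rohan ends (back-to-back, no overlap); Rohan is clear from here.
Felix starts before Noor ends → Noor and Felix overlap.
That's a conflict, so the schedule is not conflict-free.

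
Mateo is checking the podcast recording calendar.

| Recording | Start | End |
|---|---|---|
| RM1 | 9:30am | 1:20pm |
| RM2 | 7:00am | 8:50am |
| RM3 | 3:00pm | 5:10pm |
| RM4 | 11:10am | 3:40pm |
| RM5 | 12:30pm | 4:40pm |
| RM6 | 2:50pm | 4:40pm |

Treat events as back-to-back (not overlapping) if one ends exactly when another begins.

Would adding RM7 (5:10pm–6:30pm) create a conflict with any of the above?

RM2: ends 8:50am at or before RM7 starts 5:10pm → clear.
RM1: ends 1:20pm at or before RM7 starts 5:10pm → clear.
RM4: ends 3:40pm at or before RM7 starts 5:10pm → clear.
RM5: ends 4:40pm at or before RM7 starts 5:10pm → clear.
RM6: ends 4:40pm at or before RM7 starts 5:10pm → clear.
RM3: ends 5:10pm at or before RM7 starts 5:10pm → clear.

No — it doesn't clash with anything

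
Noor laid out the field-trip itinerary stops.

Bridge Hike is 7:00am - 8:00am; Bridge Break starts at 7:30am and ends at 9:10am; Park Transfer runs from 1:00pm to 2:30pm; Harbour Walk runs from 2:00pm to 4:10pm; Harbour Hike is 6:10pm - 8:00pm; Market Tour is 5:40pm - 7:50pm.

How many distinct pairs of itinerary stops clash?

3

Sorted by start: Bridge Hike, Bridge Break, Park Transfer, Harbour Walk, Market Tour, Harbour Hike.
Bridge Break starts before Bridge Hike ends → Bridge Hike and Bridge Break overlap.
Park Transfer starts after Bridge Hike ends, so Bridge Hike has no further overlaps.
Park Transfer starts after Bridge Break ends, so Bridge Break has no further overlaps.
Harbour Walk starts before Park Transfer ends → Park Transfer and Harbour Walk overlap.
Market Tour starts after Park Transfer ends, so Park Transfer has no further overlaps.
Market Tour starts after Harbour Walk ends, so Harbour Walk has no further overlaps.
Harbour Hike starts before Market Tour ends → Market Tour and Harbour Hike overlap.
Overlapping pairs: Bridge Break & Bridge Hike, Harbour Hike & Market Tour, Harbour Walk & Park Transfer — 3 in total.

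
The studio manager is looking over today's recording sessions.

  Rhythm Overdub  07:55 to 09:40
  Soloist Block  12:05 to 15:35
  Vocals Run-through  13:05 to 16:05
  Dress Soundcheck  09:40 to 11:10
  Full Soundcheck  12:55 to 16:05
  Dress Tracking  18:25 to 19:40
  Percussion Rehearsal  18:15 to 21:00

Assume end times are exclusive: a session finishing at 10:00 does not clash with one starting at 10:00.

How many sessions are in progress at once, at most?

Walk through starts and ends in time order (an end at T is processed before a start at T):
07:55 start Rhythm Overdub → 1
09:40 end Rhythm Overdub → 0
09:40 start Dress Soundcheck → 1
11:10 end Dress Soundcheck → 0
12:05 start Soloist Block → 1
12:55 start Full Soundcheck → 2
13:05 start Vocals Run-through → 3
15:35 end Soloist Block → 2
16:05 end Full Soundcheck → 1
16:05 end Vocals Run-through → 0
18:15 start Percussion Rehearsal → 1
18:25 start Dress Tracking → 2
19:40 end Dress Tracking → 1
21:00 end Percussion Rehearsal → 0
Peak is 3, at 13:05 (Full Soundcheck, Soloist Block, Vocals Run-through).

3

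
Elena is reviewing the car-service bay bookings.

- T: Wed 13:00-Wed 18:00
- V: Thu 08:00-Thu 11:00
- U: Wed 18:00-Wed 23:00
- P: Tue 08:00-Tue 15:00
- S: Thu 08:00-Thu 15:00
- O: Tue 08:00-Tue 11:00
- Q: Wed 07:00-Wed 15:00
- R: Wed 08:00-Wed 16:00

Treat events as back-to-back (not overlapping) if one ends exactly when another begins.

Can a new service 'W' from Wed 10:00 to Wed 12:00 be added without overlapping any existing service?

O: ends Tue 11:00 at or before W starts Wed 10:00 → clear.
P: ends Tue 15:00 at or before W starts Wed 10:00 → clear.
Q: starts Wed 07:00 before W ends Wed 12:00, and ends Wed 15:00 after W starts Wed 10:00 → overlap.
R: starts Wed 08:00 before W ends Wed 12:00, and ends Wed 16:00 after W starts Wed 10:00 → overlap.
T: starts Wed 13:00 at or after W ends Wed 12:00 → clear.
U: starts Wed 18:00 at or after W ends Wed 12:00 → clear.
S: starts Thu 08:00 at or after W ends Wed 12:00 → clear.
V: starts Thu 08:00 at or after W ends Wed 12:00 → clear.
W overlaps Q, R.

No — it overlaps Q, R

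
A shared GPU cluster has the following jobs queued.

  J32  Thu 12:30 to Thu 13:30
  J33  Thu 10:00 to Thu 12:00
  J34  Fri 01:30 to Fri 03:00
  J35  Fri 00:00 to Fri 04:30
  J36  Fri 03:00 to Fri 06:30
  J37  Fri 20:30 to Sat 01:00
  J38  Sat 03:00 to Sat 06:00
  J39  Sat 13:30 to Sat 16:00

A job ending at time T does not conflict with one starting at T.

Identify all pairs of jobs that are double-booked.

J34 & J35, J35 & J36

Sorted by start: J33, J32, J35, J34, J36, J37, J38, J39.
J32 starts after J33 ends — done with J33.
J35 starts after J32 ends — done with J32.
J34 starts before J35 ends → J35 and J34 overlap.
J36 starts before J35 ends → J35 and J36 overlap.
J37 starts after J35 ends — done with J35.
J36 starts exactly when J34 ends (back-to-back, no overlap) — done with J34.
J37 starts after J36 ends — done with J36.
J38 starts after J37 ends — done with J37.
J39 starts after J38 ends.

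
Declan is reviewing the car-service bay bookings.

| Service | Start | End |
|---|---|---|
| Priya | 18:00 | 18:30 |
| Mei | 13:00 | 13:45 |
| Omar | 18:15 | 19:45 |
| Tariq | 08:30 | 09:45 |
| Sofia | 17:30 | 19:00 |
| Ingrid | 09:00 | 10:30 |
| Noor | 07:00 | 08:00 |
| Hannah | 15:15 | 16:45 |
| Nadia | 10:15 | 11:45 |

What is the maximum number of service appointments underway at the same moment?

3

Sweep the timeline, counting +1 at each start and −1 at each end (ends before starts at a tie):
07:00 start Noor → 1
08:00 end Noor → 0
08:30 start Tariq → 1
09:00 start Ingrid → 2
09:45 end Tariq → 1
10:15 start Nadia → 2
10:30 end Ingrid → 1
11:45 end Nadia → 0
13:00 start Mei → 1
13:45 end Mei → 0
15:15 start Hannah → 1
16:45 end Hannah → 0
17:30 start Sofia → 1
18:00 start Priya → 2
18:15 start Omar → 3
18:30 end Priya → 2
19:00 end Sofia → 1
19:45 end Omar → 0
Peak is 3, at 18:15 (Omar, Priya, Sofia).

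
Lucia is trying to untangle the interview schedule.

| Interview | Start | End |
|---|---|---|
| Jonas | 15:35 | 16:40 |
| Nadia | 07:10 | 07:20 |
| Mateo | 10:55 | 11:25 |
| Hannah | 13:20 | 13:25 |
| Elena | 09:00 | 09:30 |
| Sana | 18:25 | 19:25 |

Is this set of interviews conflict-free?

Yes

Sorted by start: Nadia, Elena, Mateo, Hannah, Jonas, Sana.
Elena starts after Nadia ends — done with Nadia.
Mateo starts after Elena ends — done with Elena.
Hannah starts after Mateo ends — done with Mateo.
Jonas starts after Hannah ends — done with Hannah.
Sana starts after Jonas ends.
Every pair is clear; the schedule has no overlaps.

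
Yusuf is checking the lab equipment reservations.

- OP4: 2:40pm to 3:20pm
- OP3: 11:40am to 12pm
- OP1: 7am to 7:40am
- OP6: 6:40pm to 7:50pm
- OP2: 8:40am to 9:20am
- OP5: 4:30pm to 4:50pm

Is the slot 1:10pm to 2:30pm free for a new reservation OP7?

OP1: ends 7:40am at or before OP7 starts 1:10pm → clear.
OP2: ends 9:20am at or before OP7 starts 1:10pm → clear.
OP3: ends 12pm at or before OP7 starts 1:10pm → clear.
OP4: starts 2:40pm at or after OP7 ends 2:30pm → clear.
OP5: starts 4:30pm at or after OP7 ends 2:30pm → clear.
OP6: starts 6:40pm at or after OP7 ends 2:30pm → clear.

Yes — the slot is free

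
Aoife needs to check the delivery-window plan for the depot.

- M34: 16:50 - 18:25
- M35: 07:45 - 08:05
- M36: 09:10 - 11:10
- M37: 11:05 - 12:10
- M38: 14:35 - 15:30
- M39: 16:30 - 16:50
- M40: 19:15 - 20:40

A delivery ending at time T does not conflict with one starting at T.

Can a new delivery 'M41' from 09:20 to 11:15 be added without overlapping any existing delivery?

M35: ends 08:05 at or before M41 starts 09:20 → clear.
M36: starts 09:10 before M41 ends 11:15, and ends 11:10 after M41 starts 09:20 → overlap.
M37: starts 11:05 before M41 ends 11:15, and ends 12:10 after M41 starts 09:20 → overlap.
M38: starts 14:35 at or after M41 ends 11:15 → clear.
M39: starts 16:30 at or after M41 ends 11:15 → clear.
M34: starts 16:50 at or after M41 ends 11:15 → clear.
M40: starts 19:15 at or after M41 ends 11:15 → clear.
M41 overlaps M36, M37.

No — it overlaps M36, M37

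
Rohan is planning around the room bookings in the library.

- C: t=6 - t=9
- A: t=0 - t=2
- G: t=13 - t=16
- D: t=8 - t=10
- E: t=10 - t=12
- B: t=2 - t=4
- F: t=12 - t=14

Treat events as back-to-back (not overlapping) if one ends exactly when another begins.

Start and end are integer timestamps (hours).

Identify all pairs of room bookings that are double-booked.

Check each pair: they overlap iff neither finishes before the other starts.
Sorted by start: A, B, C, D, E, F, G.
B starts exactly when A ends (back-to-back, no overlap), so nothing later overlaps A either.
C starts after B ends, so nothing later overlaps B either.
D starts before C ends → C and D overlap.
E starts after C ends, so nothing later overlaps C either.
E starts exactly when D ends (back-to-back, no overlap), so nothing later overlaps D either.
F starts exactly when E ends (back-to-back, no overlap), so nothing later overlaps E either.
G starts before F ends → F and G overlap.

C & D, F & G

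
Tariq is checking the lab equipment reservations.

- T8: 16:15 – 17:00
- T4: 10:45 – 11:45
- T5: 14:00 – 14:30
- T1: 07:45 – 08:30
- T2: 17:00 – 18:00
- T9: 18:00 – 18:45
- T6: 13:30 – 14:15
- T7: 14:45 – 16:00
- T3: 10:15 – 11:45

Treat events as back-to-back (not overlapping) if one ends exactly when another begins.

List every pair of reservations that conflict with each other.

Sorted by start: T1, T3, T4, T6, T5, T7, T8, T2, T9.
T3 starts after T1 ends — done with T1.
T4 starts before T3 ends → T3 and T4 overlap.
T6 starts after T3 ends — done with T3.
T6 starts after T4 ends — done with T4.
T5 starts before T6 ends → T6 and T5 overlap.
T7 starts after T6 ends — done with T6.
T7 starts after T5 ends — done with T5.
T8 starts after T7 ends — done with T7.
T2 starts exactly when T8 ends (back-to-back, no overlap) — done with T8.
T9 starts exactly when T2 ends (back-to-back, no overlap).

T3 & T4, T5 & T6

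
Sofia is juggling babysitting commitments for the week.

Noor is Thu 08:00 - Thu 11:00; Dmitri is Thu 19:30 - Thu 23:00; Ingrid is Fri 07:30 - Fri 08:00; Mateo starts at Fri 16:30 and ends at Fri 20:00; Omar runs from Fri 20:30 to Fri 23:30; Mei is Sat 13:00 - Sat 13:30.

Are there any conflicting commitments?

Two intervals overlap when each starts before the other ends.
Sorted by start: Noor, Dmitri, Ingrid, Mateo, Omar, Mei.
Dmitri starts after Noor ends, so nothing later overlaps Noor either.
Ingrid starts after Dmitri ends, so nothing later overlaps Dmitri either.
Mateo starts after Ingrid ends, so nothing later overlaps Ingrid either.
Omar starts after Mateo ends, so nothing later overlaps Mateo either.
Mei starts after Omar ends.
Every pair is clear; the schedule has no overlaps.

No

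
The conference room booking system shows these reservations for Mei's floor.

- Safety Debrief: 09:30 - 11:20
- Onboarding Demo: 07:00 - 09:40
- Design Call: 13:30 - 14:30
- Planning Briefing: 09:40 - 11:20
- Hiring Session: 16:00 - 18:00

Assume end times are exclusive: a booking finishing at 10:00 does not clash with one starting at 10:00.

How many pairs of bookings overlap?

Sorted by start: Onboarding Demo, Safety Debrief, Planning Briefing, Design Call, Hiring Session.
Safety Debrief starts before Onboarding Demo ends → Onboarding Demo and Safety Debrief overlap.
Planning Briefing starts exactly when Onboarding Demo ends (back-to-back, no overlap), so Onboarding Demo has no further overlaps.
Planning Briefing starts before Safety Debrief ends → Safety Debrief and Planning Briefing overlap.
Design Call starts after Safety Debrief ends, so Safety Debrief has no further overlaps.
Design Call starts after Planning Briefing ends, so Planning Briefing has no further overlaps.
Hiring Session starts after Design Call ends.
Overlapping pairs: Onboarding Demo & Safety Debrief, Planning Briefing & Safety Debrief — 2 in total.

2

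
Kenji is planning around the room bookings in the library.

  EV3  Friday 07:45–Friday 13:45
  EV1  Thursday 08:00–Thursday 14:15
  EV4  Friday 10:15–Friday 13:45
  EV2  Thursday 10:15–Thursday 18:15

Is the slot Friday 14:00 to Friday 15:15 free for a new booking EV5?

EV1: ends Thursday 14:15 at or before EV5 starts Friday 14:00 → clear.
EV2: ends Thursday 18:15 at or before EV5 starts Friday 14:00 → clear.
EV3: ends Friday 13:45 at or before EV5 starts Friday 14:00 → clear.
EV4: ends Friday 13:45 at or before EV5 starts Friday 14:00 → clear.

Yes — the slot is free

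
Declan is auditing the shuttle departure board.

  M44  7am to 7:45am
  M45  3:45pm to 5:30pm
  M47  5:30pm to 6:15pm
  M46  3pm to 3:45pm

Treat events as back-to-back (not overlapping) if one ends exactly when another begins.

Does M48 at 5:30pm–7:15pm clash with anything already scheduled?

Yes — it overlaps M47

M44: ends 7:45am at or before M48 starts 5:30pm → clear.
M46: ends 3:45pm at or before M48 starts 5:30pm → clear.
M45: ends 5:30pm at or before M48 starts 5:30pm → clear.
M47: starts 5:30pm before M48 ends 7:15pm, and ends 6:15pm after M48 starts 5:30pm → overlap.
M48 overlaps M47.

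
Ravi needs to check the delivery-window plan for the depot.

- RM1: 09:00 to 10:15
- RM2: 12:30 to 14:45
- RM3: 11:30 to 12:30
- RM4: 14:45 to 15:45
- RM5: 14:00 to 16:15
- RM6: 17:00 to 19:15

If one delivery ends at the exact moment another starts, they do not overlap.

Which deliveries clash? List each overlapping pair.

RM2 & RM5, RM4 & RM5

Sorted by start: RM1, RM3, RM2, RM5, RM4, RM6.
RM3 starts after RM1 ends, so RM1 has no further overlaps.
RM2 starts exactly when RM3 ends (back-to-back, no overlap), so RM3 has no further overlaps.
RM5 starts before RM2 ends → RM2 and RM5 overlap.
RM4 starts exactly when RM2 ends (back-to-back, no overlap), so RM2 has no further overlaps.
RM4 starts before RM5 ends → RM5 and RM4 overlap.
RM6 starts after RM5 ends.
RM6 starts after RM4 ends.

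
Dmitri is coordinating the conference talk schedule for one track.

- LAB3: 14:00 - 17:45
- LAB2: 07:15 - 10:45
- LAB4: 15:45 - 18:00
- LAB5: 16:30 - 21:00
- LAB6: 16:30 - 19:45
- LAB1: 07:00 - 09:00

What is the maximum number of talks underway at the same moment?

Walk through starts and ends in time order (an end at T is processed before a start at T):
07:00 start LAB1 → 1
07:15 start LAB2 → 2
09:00 end LAB1 → 1
10:45 end LAB2 → 0
14:00 start LAB3 → 1
15:45 start LAB4 → 2
16:30 start LAB5 → 3
16:30 start LAB6 → 4
17:45 end LAB3 → 3
18:00 end LAB4 → 2
19:45 end LAB6 → 1
21:00 end LAB5 → 0
Peak is 4, at 16:30 (LAB3, LAB4, LAB5, LAB6).

4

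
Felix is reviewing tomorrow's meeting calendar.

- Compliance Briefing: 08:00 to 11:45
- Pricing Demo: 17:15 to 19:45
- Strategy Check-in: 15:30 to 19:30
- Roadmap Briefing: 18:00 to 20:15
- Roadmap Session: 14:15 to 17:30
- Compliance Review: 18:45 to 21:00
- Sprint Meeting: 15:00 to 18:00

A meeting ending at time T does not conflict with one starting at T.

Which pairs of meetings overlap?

Compliance Review & Pricing Demo, Compliance Review & Roadmap Briefing, Compliance Review & Strategy Check-in, Pricing Demo & Roadmap Briefing, Pricing Demo & Roadmap Session, Pricing Demo & Sprint Meeting, Pricing Demo & Strategy Check-in, Roadmap Briefing & Strategy Check-in, Roadmap Session & Sprint Meeting, Roadmap Session & Strategy Check-in, Sprint Meeting & Strategy Check-in

Sorted by start: Compliance Briefing, Roadmap Session, Sprint Meeting, Strategy Check-in, Pricing Demo, Roadmap Briefing, Compliance Review.
Roadmap Session starts after Compliance Briefing ends — done with Compliance Briefing.
Sprint Meeting starts before Roadmap Session ends → Roadmap Session and Sprint Meeting overlap.
Strategy Check-in starts before Roadmap Session ends → Roadmap Session and Strategy Check-in overlap.
Pricing Demo starts before Roadmap Session ends → Roadmap Session and Pricing Demo overlap.
Roadmap Briefing starts after Roadmap Session ends — done with Roadmap Session.
Strategy Check-in starts before Sprint Meeting ends → Sprint Meeting and Strategy Check-in overlap.
Pricing Demo starts before Sprint Meeting ends → Sprint Meeting and Pricing Demo overlap.
Roadmap Briefing starts exactly when Sprint Meeting ends (back-to-back, no overlap) — done with Sprint Meeting.
Pricing Demo starts before Strategy Check-in ends → Strategy Check-in and Pricing Demo overlap.
Roadmap Briefing starts before Strategy Check-in ends → Strategy Check-in and Roadmap Briefing overlap.
Compliance Review starts before Strategy Check-in ends → Strategy Check-in and Compliance Review overlap.
Roadmap Briefing starts before Pricing Demo ends → Pricing Demo and Roadmap Briefing overlap.
Compliance Review starts before Pricing Demo ends → Pricing Demo and Compliance Review overlap.
Compliance Review starts before Roadmap Briefing ends → Roadmap Briefing and Compliance Review overlap.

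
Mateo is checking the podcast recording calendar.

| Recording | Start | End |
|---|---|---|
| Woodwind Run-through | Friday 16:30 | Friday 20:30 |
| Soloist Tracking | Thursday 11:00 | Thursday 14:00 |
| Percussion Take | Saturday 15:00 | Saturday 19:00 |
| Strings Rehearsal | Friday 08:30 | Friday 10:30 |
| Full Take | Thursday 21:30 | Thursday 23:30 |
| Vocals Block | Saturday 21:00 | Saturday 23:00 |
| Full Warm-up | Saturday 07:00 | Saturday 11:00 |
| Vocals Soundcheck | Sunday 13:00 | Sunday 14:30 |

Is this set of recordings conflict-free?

Sorted by start: Soloist Tracking, Full Take, Strings Rehearsal, Woodwind Run-through, Full Warm-up, Percussion Take, Vocals Block, Vocals Soundcheck.
Full Take starts after Soloist Tracking ends, so nothing later overlaps Soloist Tracking either.
Strings Rehearsal starts after Full Take ends, so nothing later overlaps Full Take either.
Woodwind Run-through starts after Strings Rehearsal ends, so nothing later overlaps Strings Rehearsal either.
Full Warm-up starts after Woodwind Run-through ends, so nothing later overlaps Woodwind Run-through either.
Percussion Take starts after Full Warm-up ends, so nothing later overlaps Full Warm-up either.
Vocals Block starts after Percussion Take ends, so nothing later overlaps Percussion Take either.
Vocals Soundcheck starts after Vocals Block ends.
Every pair is clear; the schedule has no overlaps.

Yes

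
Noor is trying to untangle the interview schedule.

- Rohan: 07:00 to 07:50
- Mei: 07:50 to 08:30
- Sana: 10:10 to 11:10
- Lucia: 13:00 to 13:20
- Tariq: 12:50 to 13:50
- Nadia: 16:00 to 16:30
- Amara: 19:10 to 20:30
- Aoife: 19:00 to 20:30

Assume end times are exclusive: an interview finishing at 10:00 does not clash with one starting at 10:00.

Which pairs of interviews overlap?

Amara & Aoife, Lucia & Tariq

Sorted by start: Rohan, Mei, Sana, Tariq, Lucia, Nadia, Aoife, Amara.
Mei starts exactly when Rohan ends (back-to-back, no overlap) — done with Rohan.
Sana starts after Mei ends — done with Mei.
Tariq starts after Sana ends — done with Sana.
Lucia starts before Tariq ends → Tariq and Lucia overlap.
Nadia starts after Tariq ends — done with Tariq.
Nadia starts after Lucia ends — done with Lucia.
Aoife starts after Nadia ends — done with Nadia.
Amara starts before Aoife ends → Aoife and Amara overlap.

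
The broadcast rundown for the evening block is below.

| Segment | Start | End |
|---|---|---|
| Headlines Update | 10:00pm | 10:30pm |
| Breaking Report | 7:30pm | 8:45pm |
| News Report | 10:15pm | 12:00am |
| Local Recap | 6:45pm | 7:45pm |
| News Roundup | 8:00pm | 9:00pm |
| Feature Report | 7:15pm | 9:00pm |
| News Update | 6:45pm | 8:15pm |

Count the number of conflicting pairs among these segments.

Check each pair: they overlap iff neither finishes before the other starts.
Sorted by start: News Update, Local Recap, Feature Report, Breaking Report, News Roundup, Headlines Update, News Report.
Local Recap starts before News Update ends → News Update and Local Recap overlap.
Feature Report starts before News Update ends → News Update and Feature Report overlap.
Breaking Report starts before News Update ends → News Update and Breaking Report overlap.
News Roundup starts before News Update ends → News Update and News Roundup overlap.
Headlines Update starts after News Update ends, so nothing later overlaps News Update either.
Feature Report starts before Local Recap ends → Local Recap and Feature Report overlap.
Breaking Report starts before Local Recap ends → Local Recap and Breaking Report overlap.
News Roundup starts after Local Recap ends, so nothing later overlaps Local Recap either.
Breaking Report starts before Feature Report ends → Feature Report and Breaking Report overlap.
News Roundup starts before Feature Report ends → Feature Report and News Roundup overlap.
Headlines Update starts after Feature Report ends, so nothing later overlaps Feature Report either.
News Roundup starts before Breaking Report ends → Breaking Report and News Roundup overlap.
Headlines Update starts after Breaking Report ends, so nothing later overlaps Breaking Report either.
Headlines Update starts after News Roundup ends, so nothing later overlaps News Roundup either.
News Report starts before Headlines Update ends → Headlines Update and News Report overlap.
Overlapping pairs: Breaking Report & Feature Report, Breaking Report & Local Recap, Breaking Report & News Roundup, Breaking Report & News Update, Feature Report & Local Recap, Feature Report & News Roundup, Feature Report & News Update, Headlines Update & News Report, Local Recap & News Update, News Roundup & News Update — 10 in total.

10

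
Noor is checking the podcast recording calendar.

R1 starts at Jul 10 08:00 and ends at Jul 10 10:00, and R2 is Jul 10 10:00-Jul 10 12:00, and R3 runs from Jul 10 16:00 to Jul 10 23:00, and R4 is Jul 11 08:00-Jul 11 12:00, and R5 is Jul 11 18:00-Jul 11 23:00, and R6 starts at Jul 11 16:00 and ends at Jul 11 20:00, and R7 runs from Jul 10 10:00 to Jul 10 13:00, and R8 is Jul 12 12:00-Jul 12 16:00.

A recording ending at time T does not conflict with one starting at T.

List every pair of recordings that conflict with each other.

R2 & R7, R5 & R6

Check each pair: they overlap iff neither finishes before the other starts.
Sorted by start: R1, R2, R7, R3, R4, R6, R5, R8.
R2 starts exactly when R1 ends (back-to-back, no overlap), so nothing later overlaps R1 either.
R7 starts before R2 ends → R2 and R7 overlap.
R3 starts after R2 ends, so nothing later overlaps R2 either.
R3 starts after R7 ends, so nothing later overlaps R7 either.
R4 starts after R3 ends, so nothing later overlaps R3 either.
R6 starts after R4 ends, so nothing later overlaps R4 either.
R5 starts before R6 ends → R6 and R5 overlap.
R8 starts after R6 ends.
R8 starts after R5 ends.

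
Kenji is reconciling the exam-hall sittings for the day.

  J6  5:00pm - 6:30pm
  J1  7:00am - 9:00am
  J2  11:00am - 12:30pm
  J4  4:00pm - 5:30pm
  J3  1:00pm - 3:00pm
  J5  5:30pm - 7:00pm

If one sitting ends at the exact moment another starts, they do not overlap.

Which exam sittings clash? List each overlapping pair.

Sorted by start: J1, J2, J3, J4, J6, J5.
J2 starts after J1 ends; J1 is clear from here.
J3 starts after J2 ends; J2 is clear from here.
J4 starts after J3 ends; J3 is clear from here.
J6 starts before J4 ends → J4 and J6 overlap.
J5 starts exactly when J4 ends (back-to-back, no overlap).
J5 starts before J6 ends → J6 and J5 overlap.

J4 & J6, J5 & J6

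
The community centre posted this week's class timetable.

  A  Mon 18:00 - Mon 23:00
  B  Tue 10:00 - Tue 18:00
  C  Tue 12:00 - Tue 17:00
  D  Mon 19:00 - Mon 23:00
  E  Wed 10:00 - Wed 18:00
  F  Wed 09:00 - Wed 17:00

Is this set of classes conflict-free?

Sorted by start: A, D, B, C, F, E.
D starts before A ends → A and D overlap.
That's a conflict, so the schedule is not conflict-free.

No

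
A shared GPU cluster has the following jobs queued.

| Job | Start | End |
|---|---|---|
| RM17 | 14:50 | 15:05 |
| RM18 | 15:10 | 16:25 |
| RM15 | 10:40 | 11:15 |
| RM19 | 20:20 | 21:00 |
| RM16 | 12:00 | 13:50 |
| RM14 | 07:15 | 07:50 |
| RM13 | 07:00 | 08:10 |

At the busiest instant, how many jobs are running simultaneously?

2

Sort all start/end points and keep a running count:
07:00 start RM13 → 1
07:15 start RM14 → 2
07:50 end RM14 → 1
08:10 end RM13 → 0
10:40 start RM15 → 1
11:15 end RM15 → 0
12:00 start RM16 → 1
13:50 end RM16 → 0
14:50 start RM17 → 1
15:05 end RM17 → 0
15:10 start RM18 → 1
16:25 end RM18 → 0
20:20 start RM19 → 1
21:00 end RM19 → 0
Peak is 2, at 07:15 (RM13, RM14).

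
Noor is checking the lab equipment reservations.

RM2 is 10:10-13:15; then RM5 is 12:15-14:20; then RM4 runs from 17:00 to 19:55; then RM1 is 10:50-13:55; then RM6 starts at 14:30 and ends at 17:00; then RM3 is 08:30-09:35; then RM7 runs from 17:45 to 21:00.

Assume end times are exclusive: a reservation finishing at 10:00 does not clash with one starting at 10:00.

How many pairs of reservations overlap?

4

Sorted by start: RM3, RM2, RM1, RM5, RM6, RM4, RM7.
RM2 starts after RM3 ends — done with RM3.
RM1 starts before RM2 ends → RM2 and RM1 overlap.
RM5 starts before RM2 ends → RM2 and RM5 overlap.
RM6 starts after RM2 ends — done with RM2.
RM5 starts before RM1 ends → RM1 and RM5 overlap.
RM6 starts after RM1 ends — done with RM1.
RM6 starts after RM5 ends — done with RM5.
RM4 starts exactly when RM6 ends (back-to-back, no overlap) — done with RM6.
RM7 starts before RM4 ends → RM4 and RM7 overlap.
Overlapping pairs: RM1 & RM2, RM1 & RM5, RM2 & RM5, RM4 & RM7 — 4 in total.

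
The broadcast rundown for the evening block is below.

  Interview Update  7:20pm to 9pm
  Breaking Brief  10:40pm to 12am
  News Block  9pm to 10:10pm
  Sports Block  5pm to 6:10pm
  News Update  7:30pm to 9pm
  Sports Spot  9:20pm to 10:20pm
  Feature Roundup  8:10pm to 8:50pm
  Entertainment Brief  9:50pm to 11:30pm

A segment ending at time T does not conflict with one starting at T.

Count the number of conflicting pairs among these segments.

Check each pair: they overlap iff neither finishes before the other starts.
Sorted by start: Sports Block, Interview Update, News Update, Feature Roundup, News Block, Sports Spot, Entertainment Brief, Breaking Brief.
Interview Update starts after Sports Block ends — done with Sports Block.
News Update starts before Interview Update ends → Interview Update and News Update overlap.
Feature Roundup starts before Interview Update ends → Interview Update and Feature Roundup overlap.
News Block starts exactly when Interview Update ends (back-to-back, no overlap) — done with Interview Update.
Feature Roundup starts before News Update ends → News Update and Feature Roundup overlap.
News Block starts exactly when News Update ends (back-to-back, no overlap) — done with News Update.
News Block starts after Feature Roundup ends — done with Feature Roundup.
Sports Spot starts before News Block ends → News Block and Sports Spot overlap.
Entertainment Brief starts before News Block ends → News Block and Entertainment Brief overlap.
Breaking Brief starts after News Block ends.
Entertainment Brief starts before Sports Spot ends → Sports Spot and Entertainment Brief overlap.
Breaking Brief starts after Sports Spot ends.
Breaking Brief starts before Entertainment Brief ends → Entertainment Brief and Breaking Brief overlap.
Overlapping pairs: Breaking Brief & Entertainment Brief, Entertainment Brief & News Block, Entertainment Brief & Sports Spot, Feature Roundup & Interview Update, Feature Roundup & News Update, Interview Update & News Update, News Block & Sports Spot — 7 in total.

7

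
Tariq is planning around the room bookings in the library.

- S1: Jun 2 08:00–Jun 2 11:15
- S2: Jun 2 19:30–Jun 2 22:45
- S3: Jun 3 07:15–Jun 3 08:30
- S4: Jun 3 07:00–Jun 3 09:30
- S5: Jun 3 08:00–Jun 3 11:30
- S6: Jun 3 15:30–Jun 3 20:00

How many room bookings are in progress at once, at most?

Sort all start/end points and keep a running count:
Jun 2 08:00 start S1 → 1
Jun 2 11:15 end S1 → 0
Jun 2 19:30 start S2 → 1
Jun 2 22:45 end S2 → 0
Jun 3 07:00 start S4 → 1
Jun 3 07:15 start S3 → 2
Jun 3 08:00 start S5 → 3
Jun 3 08:30 end S3 → 2
Jun 3 09:30 end S4 → 1
Jun 3 11:30 end S5 → 0
Jun 3 15:30 start S6 → 1
Jun 3 20:00 end S6 → 0
Peak is 3, at Jun 3 08:00 (S3, S4, S5).

3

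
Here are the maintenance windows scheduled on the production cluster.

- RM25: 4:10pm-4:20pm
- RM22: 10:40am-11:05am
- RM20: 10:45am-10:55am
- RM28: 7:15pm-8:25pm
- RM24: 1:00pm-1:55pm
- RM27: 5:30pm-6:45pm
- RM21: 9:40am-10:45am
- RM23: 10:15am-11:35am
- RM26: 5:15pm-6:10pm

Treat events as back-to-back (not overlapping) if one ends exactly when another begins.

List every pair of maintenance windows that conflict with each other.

Sorted by start: RM21, RM23, RM22, RM20, RM24, RM25, RM26, RM27, RM28.
RM23 starts before RM21 ends → RM21 and RM23 overlap.
RM22 starts before RM21 ends → RM21 and RM22 overlap.
RM20 starts exactly when RM21 ends (back-to-back, no overlap), so RM21 has no further overlaps.
RM22 starts before RM23 ends → RM23 and RM22 overlap.
RM20 starts before RM23 ends → RM23 and RM20 overlap.
RM24 starts after RM23 ends, so RM23 has no further overlaps.
RM20 starts before RM22 ends → RM22 and RM20 overlap.
RM24 starts after RM22 ends, so RM22 has no further overlaps.
RM24 starts after RM20 ends, so RM20 has no further overlaps.
RM25 starts after RM24 ends, so RM24 has no further overlaps.
RM26 starts after RM25 ends, so RM25 has no further overlaps.
RM27 starts before RM26 ends → RM26 and RM27 overlap.
RM28 starts after RM26 ends.
RM28 starts after RM27 ends.

RM20 & RM22, RM20 & RM23, RM21 & RM22, RM21 & RM23, RM22 & RM23, RM26 & RM27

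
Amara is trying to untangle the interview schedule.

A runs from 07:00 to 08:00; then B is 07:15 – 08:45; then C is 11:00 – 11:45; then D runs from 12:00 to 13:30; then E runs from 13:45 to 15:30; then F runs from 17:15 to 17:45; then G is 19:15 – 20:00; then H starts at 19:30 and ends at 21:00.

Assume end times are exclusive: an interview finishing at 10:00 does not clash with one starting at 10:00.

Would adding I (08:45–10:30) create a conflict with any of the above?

No — it doesn't clash with anything

A: ends 08:00 at or before I starts 08:45 → clear.
B: ends 08:45 at or before I starts 08:45 → clear.
C: starts 11:00 at or after I ends 10:30 → clear.
D: starts 12:00 at or after I ends 10:30 → clear.
E: starts 13:45 at or after I ends 10:30 → clear.
F: starts 17:15 at or after I ends 10:30 → clear.
G: starts 19:15 at or after I ends 10:30 → clear.
H: starts 19:30 at or after I ends 10:30 → clear.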